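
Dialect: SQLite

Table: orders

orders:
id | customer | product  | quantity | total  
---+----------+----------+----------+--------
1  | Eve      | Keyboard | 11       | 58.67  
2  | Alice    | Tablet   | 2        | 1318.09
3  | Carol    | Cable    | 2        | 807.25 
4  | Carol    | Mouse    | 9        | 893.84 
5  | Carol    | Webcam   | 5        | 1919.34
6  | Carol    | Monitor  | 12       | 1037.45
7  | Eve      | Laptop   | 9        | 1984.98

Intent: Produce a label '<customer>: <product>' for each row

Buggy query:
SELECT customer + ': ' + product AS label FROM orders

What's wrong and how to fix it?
Bug: SQLite uses || for string concatenation; + coerces text to numbers (yielding 0)

Fix: Use the || operator for string concatenation

Corrected query:
SELECT customer || ': ' || product AS label FROM orders

Result:
label         
--------------
Eve: Keyboard 
Alice: Tablet 
Carol: Cable  
Carol: Mouse  
Carol: Webcam 
Carol: Monitor
Eve: Laptop   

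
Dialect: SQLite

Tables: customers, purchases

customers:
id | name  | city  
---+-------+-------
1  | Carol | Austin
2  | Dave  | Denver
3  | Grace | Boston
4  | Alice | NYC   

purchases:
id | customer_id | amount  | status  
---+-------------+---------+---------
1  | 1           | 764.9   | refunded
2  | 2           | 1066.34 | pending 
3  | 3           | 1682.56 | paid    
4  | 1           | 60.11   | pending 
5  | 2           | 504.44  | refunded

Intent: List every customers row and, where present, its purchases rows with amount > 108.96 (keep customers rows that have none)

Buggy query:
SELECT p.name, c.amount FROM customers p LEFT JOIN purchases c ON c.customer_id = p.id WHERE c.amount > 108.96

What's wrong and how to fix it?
Bug: Filtering c.amount in WHERE discards the NULL rows produced by LEFT JOIN, turning it into an inner join

Fix: Move the right-table condition into the ON clause so unmatched parents are kept

Corrected query:
SELECT p.name, c.amount FROM customers p LEFT JOIN purchases c ON c.customer_id = p.id AND c.amount > 108.96

Result:
name  | amount 
------+--------
Carol | 764.9  
Dave  | 504.44 
Dave  | 1066.34
Grace | 1682.56
Alice | NULL   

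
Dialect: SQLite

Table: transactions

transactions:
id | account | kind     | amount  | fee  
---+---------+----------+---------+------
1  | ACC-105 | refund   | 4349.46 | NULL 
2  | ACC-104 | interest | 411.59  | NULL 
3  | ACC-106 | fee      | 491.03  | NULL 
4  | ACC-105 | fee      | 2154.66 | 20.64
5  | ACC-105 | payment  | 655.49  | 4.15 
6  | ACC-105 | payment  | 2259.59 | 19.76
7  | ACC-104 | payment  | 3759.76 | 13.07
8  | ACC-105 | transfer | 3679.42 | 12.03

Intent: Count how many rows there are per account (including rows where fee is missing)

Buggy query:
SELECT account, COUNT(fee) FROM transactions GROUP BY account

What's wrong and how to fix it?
Bug: COUNT(column) counts non-NULL values only; rows with NULL fee aren't counted

Fix: Replace COUNT(fee) with COUNT(*)

Corrected query:
SELECT account, COUNT(*) FROM transactions GROUP BY account

Result:
account | COUNT(*)
--------+---------
ACC-104 | 2       
ACC-105 | 5       
ACC-106 | 1       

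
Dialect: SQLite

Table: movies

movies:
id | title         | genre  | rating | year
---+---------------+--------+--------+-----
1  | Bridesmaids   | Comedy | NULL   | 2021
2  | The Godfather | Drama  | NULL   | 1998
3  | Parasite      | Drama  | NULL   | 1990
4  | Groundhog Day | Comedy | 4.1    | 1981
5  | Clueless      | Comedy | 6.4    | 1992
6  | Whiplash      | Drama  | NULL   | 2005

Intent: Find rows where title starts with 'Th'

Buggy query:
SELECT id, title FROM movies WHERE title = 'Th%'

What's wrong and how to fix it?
Bug: '=' compares the literal string including the % character; pattern matching needs LIKE

Fix: Use LIKE for wildcard pattern matching

Corrected query:
SELECT id, title FROM movies WHERE title LIKE 'Th%'

Result:
id | title        
---+--------------
2  | The Godfather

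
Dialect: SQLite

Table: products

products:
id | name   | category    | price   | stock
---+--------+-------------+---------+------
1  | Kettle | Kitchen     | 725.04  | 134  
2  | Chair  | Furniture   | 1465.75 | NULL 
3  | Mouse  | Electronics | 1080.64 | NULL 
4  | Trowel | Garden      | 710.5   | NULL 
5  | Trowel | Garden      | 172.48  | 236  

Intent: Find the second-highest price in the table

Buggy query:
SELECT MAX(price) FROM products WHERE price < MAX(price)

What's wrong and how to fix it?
Bug: The inner MAX is an aggregate inside WHERE, which is not allowed

Fix: Compute the overall MAX in a subquery, then take MAX of rows below it

Corrected query:
SELECT MAX(price) FROM products WHERE price < (SELECT MAX(price) FROM products)

Result:
MAX(price)
----------
1080.64   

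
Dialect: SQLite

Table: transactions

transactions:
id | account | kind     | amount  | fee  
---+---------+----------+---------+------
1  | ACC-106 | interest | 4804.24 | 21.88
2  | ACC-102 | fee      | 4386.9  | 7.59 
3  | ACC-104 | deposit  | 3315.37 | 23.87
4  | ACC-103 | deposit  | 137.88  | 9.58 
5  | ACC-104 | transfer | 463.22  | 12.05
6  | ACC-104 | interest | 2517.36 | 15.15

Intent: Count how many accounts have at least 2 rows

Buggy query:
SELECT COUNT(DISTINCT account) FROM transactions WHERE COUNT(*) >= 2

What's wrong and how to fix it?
Bug: WHERE filters individual rows, not groups, so a group-level COUNT is invalid there

Fix: Use a subquery that GROUPs and filters with HAVING, then count its rows

Corrected query:
SELECT COUNT(*) FROM (SELECT account FROM transactions GROUP BY account HAVING COUNT(*) >= 2)

Result:
COUNT(*)
--------
1       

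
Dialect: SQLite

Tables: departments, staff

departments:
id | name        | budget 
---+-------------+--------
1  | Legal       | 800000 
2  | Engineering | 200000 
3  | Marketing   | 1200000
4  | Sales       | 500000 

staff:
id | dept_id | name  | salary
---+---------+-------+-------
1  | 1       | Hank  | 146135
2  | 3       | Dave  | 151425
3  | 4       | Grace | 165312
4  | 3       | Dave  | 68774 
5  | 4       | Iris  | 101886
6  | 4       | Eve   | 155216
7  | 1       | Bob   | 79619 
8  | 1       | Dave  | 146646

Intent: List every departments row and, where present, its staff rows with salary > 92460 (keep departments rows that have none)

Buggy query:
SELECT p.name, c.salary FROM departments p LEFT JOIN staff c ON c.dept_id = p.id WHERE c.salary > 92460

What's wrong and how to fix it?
Bug: Filtering c.salary in WHERE discards the NULL rows produced by LEFT JOIN, turning it into an inner join

Fix: Put 'c.salary > 92460' in the JOIN's ON clause instead of WHERE

Corrected query:
SELECT p.name, c.salary FROM departments p LEFT JOIN staff c ON c.dept_id = p.id AND c.salary > 92460

Result:
name        | salary
------------+-------
Legal       | 146135
Legal       | 146646
Engineering | NULL  
Marketing   | 151425
Sales       | 101886
Sales       | 155216
Sales       | 165312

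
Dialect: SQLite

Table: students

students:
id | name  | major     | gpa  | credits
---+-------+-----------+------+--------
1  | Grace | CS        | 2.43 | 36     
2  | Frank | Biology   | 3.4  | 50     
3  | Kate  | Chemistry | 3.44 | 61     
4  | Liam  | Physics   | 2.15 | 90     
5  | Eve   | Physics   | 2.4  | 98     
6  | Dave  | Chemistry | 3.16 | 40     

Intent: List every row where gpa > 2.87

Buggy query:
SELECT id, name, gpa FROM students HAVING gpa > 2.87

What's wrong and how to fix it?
Bug: HAVING filters the output of aggregation, but this query has no GROUP BY and no aggregate functions, so SQLite rejects it (HAVING clause on a non-aggregate query); the condition here is per row

Fix: Use WHERE for row-level filtering

Corrected query:
SELECT id, name, gpa FROM students WHERE gpa > 2.87

Result:
id | name  | gpa 
---+-------+-----
2  | Frank | 3.4 
3  | Kate  | 3.44
6  | Dave  | 3.16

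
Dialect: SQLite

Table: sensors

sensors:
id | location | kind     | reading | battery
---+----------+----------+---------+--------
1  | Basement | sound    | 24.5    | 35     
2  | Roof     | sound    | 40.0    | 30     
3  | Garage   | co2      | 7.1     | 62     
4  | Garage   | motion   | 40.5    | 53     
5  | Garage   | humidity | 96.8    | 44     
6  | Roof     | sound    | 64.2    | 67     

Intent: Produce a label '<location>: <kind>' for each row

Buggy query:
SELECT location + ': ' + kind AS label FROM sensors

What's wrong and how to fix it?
Bug: '+' is numeric addition; on text columns SQLite converts them to 0 instead of concatenating

Fix: Replace + with || to concatenate text

Corrected query:
SELECT location || ': ' || kind AS label FROM sensors

Result:
label           
----------------
Basement: sound 
Roof: sound     
Garage: co2     
Garage: motion  
Garage: humidity
Roof: sound     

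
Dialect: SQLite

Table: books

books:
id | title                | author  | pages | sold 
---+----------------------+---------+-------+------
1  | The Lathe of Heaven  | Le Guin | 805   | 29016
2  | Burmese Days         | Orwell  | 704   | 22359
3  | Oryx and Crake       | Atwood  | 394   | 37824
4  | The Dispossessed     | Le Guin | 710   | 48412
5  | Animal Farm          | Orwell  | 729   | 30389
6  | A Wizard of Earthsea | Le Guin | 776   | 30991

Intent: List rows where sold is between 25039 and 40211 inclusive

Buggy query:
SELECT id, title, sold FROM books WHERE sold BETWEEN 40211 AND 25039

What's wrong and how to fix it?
Bug: BETWEEN expects the lower bound first; with 40211 AND 25039 the range is empty

Fix: Swap the bounds so the smaller value comes first

Corrected query:
SELECT id, title, sold FROM books WHERE sold BETWEEN 25039 AND 40211

Result:
id | title                | sold 
---+----------------------+------
1  | The Lathe of Heaven  | 29016
3  | Oryx and Crake       | 37824
5  | Animal Farm          | 30389
6  | A Wizard of Earthsea | 30991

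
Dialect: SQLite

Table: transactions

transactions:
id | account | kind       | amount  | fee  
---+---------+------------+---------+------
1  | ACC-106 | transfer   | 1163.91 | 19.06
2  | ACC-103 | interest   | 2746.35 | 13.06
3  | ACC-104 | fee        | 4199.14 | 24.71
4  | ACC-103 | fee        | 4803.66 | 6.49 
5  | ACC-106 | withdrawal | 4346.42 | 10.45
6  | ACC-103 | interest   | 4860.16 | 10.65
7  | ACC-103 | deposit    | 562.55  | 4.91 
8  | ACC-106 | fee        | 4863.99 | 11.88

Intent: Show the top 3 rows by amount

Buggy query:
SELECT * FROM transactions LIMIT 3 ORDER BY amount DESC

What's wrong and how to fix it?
Bug: ORDER BY cannot follow LIMIT; LIMIT is the final clause

Fix: Swap the clauses: ORDER BY first, then LIMIT

Corrected query:
SELECT * FROM transactions ORDER BY amount DESC LIMIT 3

Result:
id | account | kind     | amount  | fee  
---+---------+----------+---------+------
8  | ACC-106 | fee      | 4863.99 | 11.88
6  | ACC-103 | interest | 4860.16 | 10.65
4  | ACC-103 | fee      | 4803.66 | 6.49 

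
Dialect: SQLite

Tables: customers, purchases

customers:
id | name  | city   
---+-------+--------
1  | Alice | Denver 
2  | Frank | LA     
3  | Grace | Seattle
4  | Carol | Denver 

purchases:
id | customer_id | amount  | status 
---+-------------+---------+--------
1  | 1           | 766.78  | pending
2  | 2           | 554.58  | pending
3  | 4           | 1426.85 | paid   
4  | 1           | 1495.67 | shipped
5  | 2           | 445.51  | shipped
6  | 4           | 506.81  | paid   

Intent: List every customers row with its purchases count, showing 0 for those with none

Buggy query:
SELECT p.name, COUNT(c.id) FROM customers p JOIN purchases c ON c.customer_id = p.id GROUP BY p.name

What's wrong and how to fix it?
Bug: INNER JOIN drops customers rows that have no matching purchases rows

Fix: Switch to LEFT JOIN to retain unmatched parent rows

Corrected query:
SELECT p.name, COUNT(c.id) FROM customers p LEFT JOIN purchases c ON c.customer_id = p.id GROUP BY p.name

Result:
name  | COUNT(c.id)
------+------------
Alice | 2          
Carol | 2          
Frank | 2          
Grace | 0          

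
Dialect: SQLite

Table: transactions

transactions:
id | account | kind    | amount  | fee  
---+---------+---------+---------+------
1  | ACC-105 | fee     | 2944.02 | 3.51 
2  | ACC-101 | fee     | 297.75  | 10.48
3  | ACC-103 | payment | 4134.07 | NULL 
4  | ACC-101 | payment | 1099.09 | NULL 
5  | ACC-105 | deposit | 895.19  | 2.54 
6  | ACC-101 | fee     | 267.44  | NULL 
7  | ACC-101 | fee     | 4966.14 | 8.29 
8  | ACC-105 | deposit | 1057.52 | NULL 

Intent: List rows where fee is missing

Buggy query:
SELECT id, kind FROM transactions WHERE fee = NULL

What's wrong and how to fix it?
Bug: Comparing to NULL with '=' never matches; NULL = NULL is unknown, not true

Fix: Replace '= NULL' with 'IS NULL'

Corrected query:
SELECT id, kind FROM transactions WHERE fee IS NULL

Result:
id | kind   
---+--------
3  | payment
4  | payment
6  | fee    
8  | deposit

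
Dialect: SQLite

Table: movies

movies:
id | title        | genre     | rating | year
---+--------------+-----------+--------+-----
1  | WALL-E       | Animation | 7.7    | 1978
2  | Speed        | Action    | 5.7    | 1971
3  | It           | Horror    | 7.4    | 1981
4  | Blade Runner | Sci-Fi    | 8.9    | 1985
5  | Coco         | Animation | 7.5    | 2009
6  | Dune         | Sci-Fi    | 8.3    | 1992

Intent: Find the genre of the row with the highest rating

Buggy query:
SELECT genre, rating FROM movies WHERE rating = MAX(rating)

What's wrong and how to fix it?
Bug: WHERE is evaluated per row; an aggregate over the whole table isn't defined there

Fix: Use a subquery: WHERE rating = (SELECT MAX(rating) FROM movies)

Corrected query:
SELECT genre, rating FROM movies WHERE rating = (SELECT MAX(rating) FROM movies)

Result:
genre  | rating
-------+-------
Sci-Fi | 8.9   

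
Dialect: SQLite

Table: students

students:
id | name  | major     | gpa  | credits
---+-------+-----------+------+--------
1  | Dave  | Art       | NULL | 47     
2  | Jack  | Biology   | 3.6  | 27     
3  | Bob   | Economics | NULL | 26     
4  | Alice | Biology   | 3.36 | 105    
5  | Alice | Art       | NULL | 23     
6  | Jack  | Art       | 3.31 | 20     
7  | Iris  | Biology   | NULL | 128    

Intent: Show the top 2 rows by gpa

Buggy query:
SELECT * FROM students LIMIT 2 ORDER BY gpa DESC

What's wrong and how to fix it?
Bug: ORDER BY cannot follow LIMIT; LIMIT is the final clause

Fix: Sort with ORDER BY, then apply LIMIT

Corrected query:
SELECT * FROM students ORDER BY gpa DESC LIMIT 2

Result:
id | name  | major   | gpa  | credits
---+-------+---------+------+--------
2  | Jack  | Biology | 3.6  | 27     
4  | Alice | Biology | 3.36 | 105    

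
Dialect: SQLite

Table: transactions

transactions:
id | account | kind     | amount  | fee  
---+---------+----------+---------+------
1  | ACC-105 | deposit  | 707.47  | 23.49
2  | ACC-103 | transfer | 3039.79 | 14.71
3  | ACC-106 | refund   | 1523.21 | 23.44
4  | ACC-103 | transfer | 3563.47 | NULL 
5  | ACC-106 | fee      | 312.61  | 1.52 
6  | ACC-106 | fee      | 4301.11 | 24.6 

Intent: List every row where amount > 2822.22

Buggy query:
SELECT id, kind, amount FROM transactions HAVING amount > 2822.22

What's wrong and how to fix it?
Bug: HAVING filters the output of aggregation, but this query has no GROUP BY and no aggregate functions, so SQLite rejects it (HAVING clause on a non-aggregate query); the condition here is per row

Fix: Replace HAVING with WHERE since the condition applies to individual rows

Corrected query:
SELECT id, kind, amount FROM transactions WHERE amount > 2822.22

Result:
id | kind     | amount 
---+----------+--------
2  | transfer | 3039.79
4  | transfer | 3563.47
6  | fee      | 4301.11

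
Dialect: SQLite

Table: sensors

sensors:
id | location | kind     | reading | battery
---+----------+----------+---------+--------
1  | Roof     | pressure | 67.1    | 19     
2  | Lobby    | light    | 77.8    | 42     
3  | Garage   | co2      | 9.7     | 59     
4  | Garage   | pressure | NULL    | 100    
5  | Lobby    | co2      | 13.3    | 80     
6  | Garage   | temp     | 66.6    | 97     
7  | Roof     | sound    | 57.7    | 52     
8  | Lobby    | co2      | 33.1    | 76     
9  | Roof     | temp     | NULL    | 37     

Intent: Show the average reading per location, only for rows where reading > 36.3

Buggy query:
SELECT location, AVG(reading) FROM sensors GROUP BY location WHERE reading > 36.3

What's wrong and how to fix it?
Bug: WHERE cannot follow GROUP BY

Fix: Place WHERE between FROM and GROUP BY

Corrected query:
SELECT location, AVG(reading) FROM sensors WHERE reading > 36.3 GROUP BY location

Result:
location | AVG(reading)
---------+-------------
Garage   | 66.6        
Lobby    | 77.8        
Roof     | 62.4        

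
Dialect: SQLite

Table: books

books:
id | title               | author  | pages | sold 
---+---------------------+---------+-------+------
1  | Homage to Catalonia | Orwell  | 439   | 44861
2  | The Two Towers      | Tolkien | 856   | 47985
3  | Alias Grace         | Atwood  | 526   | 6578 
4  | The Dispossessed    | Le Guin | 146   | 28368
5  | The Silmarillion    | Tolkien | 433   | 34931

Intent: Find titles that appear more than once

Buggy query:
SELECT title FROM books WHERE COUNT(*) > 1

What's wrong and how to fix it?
Bug: COUNT(*) is an aggregate and cannot be used in WHERE

Fix: GROUP BY title, then filter groups with HAVING COUNT(*) > 1

Corrected query:
SELECT title FROM books GROUP BY title HAVING COUNT(*) > 1

Result:
(no rows)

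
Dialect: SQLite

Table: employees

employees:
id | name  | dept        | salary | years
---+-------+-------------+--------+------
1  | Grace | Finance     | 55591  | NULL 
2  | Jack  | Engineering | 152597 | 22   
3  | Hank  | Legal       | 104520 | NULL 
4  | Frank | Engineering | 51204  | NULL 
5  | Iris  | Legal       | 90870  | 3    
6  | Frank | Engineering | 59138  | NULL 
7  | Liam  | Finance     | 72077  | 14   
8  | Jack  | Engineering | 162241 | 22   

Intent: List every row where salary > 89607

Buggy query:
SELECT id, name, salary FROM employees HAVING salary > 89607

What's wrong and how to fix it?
Bug: This is a non-aggregate query (no GROUP BY, no aggregates), so in SQLite the HAVING clause is invalid here; a row-level condition belongs in WHERE

Fix: Replace HAVING with WHERE since the condition applies to individual rows

Corrected query:
SELECT id, name, salary FROM employees WHERE salary > 89607

Result:
id | name | salary
---+------+-------
2  | Jack | 152597
3  | Hank | 104520
5  | Iris | 90870 
8  | Jack | 162241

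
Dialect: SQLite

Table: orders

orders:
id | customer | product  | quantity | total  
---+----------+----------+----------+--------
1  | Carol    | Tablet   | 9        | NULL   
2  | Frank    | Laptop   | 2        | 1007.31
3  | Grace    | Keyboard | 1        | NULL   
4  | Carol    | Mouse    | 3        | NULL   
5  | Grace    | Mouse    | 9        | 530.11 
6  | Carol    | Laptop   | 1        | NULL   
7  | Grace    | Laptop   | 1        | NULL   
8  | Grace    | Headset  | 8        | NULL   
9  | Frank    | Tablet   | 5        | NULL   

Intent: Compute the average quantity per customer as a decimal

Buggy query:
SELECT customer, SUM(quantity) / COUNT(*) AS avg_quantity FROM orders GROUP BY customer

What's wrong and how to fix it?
Bug: SUM(quantity) and COUNT(*) are both integers; the division truncates the fractional part

Fix: Multiply by 1.0 (or CAST to REAL) to force floating-point division

Corrected query:
SELECT customer, SUM(quantity) * 1.0 / COUNT(*) AS avg_quantity FROM orders GROUP BY customer

Result:
customer | avg_quantity
---------+-------------
Carol    | 4.333333    
Frank    | 3.5         
Grace    | 4.75        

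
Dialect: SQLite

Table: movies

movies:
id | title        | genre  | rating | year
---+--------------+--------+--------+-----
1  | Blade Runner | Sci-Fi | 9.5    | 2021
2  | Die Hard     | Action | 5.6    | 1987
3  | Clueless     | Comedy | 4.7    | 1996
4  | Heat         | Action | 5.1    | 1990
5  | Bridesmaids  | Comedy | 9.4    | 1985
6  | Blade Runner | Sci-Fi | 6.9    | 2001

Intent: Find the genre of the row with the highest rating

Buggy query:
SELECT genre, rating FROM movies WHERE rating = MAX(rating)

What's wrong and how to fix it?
Bug: WHERE is evaluated per row; an aggregate over the whole table isn't defined there

Fix: Wrap MAX in a scalar subquery so WHERE compares against a single value

Corrected query:
SELECT genre, rating FROM movies WHERE rating = (SELECT MAX(rating) FROM movies)

Result:
genre  | rating
-------+-------
Sci-Fi | 9.5   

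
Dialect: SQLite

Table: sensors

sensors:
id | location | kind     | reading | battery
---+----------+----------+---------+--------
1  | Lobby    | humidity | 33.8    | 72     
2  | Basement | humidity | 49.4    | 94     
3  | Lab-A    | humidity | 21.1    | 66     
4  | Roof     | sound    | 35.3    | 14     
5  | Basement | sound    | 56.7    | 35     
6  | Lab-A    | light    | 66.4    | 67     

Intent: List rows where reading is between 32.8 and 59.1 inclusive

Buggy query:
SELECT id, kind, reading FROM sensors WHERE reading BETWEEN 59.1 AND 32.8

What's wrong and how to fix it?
Bug: The bounds are reversed; BETWEEN a AND b requires a <= b to match anything

Fix: Write BETWEEN 32.8 AND 59.1

Corrected query:
SELECT id, kind, reading FROM sensors WHERE reading BETWEEN 32.8 AND 59.1

Result:
id | kind     | reading
---+----------+--------
1  | humidity | 33.8   
2  | humidity | 49.4   
4  | sound    | 35.3   
5  | sound    | 56.7   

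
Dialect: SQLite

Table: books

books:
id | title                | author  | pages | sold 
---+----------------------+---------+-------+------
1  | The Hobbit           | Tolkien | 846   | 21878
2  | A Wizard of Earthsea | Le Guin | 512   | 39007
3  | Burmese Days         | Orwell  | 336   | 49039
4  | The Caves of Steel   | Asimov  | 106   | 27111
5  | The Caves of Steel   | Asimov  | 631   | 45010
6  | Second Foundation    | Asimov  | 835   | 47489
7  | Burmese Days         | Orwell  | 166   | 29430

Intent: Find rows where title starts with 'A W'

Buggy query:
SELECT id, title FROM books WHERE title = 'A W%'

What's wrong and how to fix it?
Bug: '=' compares the literal string including the % character; pattern matching needs LIKE

Fix: Replace '=' with LIKE so 'A W%' is treated as a pattern

Corrected query:
SELECT id, title FROM books WHERE title LIKE 'A W%'

Result:
id | title               
---+---------------------
2  | A Wizard of Earthsea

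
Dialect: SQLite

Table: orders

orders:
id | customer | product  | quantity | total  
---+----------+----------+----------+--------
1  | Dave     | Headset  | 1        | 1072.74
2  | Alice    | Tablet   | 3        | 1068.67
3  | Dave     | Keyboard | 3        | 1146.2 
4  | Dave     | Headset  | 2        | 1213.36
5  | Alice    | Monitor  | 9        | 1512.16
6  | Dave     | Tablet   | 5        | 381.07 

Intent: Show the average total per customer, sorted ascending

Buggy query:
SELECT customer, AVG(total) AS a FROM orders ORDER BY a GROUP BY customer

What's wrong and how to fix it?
Bug: ORDER BY appears before GROUP BY; SQL clause order requires GROUP BY first

Fix: Reorder: SELECT … FROM … GROUP BY … ORDER BY …

Corrected query:
SELECT customer, AVG(total) AS a FROM orders GROUP BY customer ORDER BY a

Result:
customer | a       
---------+---------
Dave     | 953.3425
Alice    | 1290.415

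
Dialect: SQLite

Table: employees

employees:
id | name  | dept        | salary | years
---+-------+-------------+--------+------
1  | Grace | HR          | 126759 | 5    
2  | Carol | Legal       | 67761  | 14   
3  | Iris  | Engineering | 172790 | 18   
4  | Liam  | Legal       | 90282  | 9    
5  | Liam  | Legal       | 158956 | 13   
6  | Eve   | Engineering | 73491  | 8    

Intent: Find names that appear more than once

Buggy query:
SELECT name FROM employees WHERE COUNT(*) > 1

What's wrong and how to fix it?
Bug: WHERE can't reference COUNT(*); aggregates are computed after WHERE

Fix: GROUP BY name, then filter groups with HAVING COUNT(*) > 1

Corrected query:
SELECT name FROM employees GROUP BY name HAVING COUNT(*) > 1

Result:
name
----
Liam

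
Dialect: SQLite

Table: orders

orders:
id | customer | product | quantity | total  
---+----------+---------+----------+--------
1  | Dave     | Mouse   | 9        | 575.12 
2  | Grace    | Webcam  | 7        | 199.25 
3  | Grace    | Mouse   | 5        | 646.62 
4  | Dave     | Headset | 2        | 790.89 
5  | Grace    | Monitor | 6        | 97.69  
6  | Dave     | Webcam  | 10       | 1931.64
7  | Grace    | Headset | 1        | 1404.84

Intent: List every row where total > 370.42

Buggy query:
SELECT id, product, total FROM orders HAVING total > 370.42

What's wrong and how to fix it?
Bug: HAVING filters the output of aggregation, but this query has no GROUP BY and no aggregate functions, so SQLite rejects it (HAVING clause on a non-aggregate query); the condition here is per row

Fix: Use WHERE for row-level filtering

Corrected query:
SELECT id, product, total FROM orders WHERE total > 370.42

Result:
id | product | total  
---+---------+--------
1  | Mouse   | 575.12 
3  | Mouse   | 646.62 
4  | Headset | 790.89 
6  | Webcam  | 1931.64
7  | Headset | 1404.84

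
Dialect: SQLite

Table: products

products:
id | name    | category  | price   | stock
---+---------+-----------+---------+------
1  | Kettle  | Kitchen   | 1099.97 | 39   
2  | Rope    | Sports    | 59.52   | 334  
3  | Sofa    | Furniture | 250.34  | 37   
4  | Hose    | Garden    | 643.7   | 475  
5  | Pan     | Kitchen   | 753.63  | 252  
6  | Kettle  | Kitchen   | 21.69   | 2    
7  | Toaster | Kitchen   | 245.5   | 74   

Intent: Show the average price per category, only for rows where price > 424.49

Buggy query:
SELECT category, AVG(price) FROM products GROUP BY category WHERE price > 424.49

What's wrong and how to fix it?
Bug: Row-level WHERE must come before GROUP BY in the clause order

Fix: Move the WHERE clause before GROUP BY

Corrected query:
SELECT category, AVG(price) FROM products WHERE price > 424.49 GROUP BY category

Result:
category | AVG(price)
---------+-----------
Garden   | 643.7     
Kitchen  | 926.8     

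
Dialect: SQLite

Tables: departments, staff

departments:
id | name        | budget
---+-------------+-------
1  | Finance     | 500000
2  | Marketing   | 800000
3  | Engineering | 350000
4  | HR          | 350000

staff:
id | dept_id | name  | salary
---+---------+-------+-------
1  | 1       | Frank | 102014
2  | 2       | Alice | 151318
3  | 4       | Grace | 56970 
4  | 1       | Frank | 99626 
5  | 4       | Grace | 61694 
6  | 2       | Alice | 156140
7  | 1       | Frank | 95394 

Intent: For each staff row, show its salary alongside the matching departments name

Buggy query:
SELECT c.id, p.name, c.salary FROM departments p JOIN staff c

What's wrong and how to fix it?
Bug: Missing join condition: each staff row is matched to all departments rows instead of just its own

Fix: Specify the join condition linking the foreign key to the parent id

Corrected query:
SELECT c.id, p.name, c.salary FROM departments p JOIN staff c ON c.dept_id = p.id

Result:
id | name      | salary
---+-----------+-------
1  | Finance   | 102014
2  | Marketing | 151318
3  | HR        | 56970 
4  | Finance   | 99626 
5  | HR        | 61694 
6  | Marketing | 156140
7  | Finance   | 95394 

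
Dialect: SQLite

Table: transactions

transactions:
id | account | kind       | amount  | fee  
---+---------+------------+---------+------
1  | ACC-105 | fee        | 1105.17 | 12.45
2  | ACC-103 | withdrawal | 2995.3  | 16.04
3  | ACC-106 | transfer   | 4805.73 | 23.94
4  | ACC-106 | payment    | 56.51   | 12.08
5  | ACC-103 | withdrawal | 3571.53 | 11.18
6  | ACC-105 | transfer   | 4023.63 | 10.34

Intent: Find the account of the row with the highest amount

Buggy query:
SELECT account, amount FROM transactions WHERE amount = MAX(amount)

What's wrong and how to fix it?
Bug: WHERE is evaluated per row; an aggregate over the whole table isn't defined there

Fix: Use a subquery: WHERE amount = (SELECT MAX(amount) FROM transactions)

Corrected query:
SELECT account, amount FROM transactions WHERE amount = (SELECT MAX(amount) FROM transactions)

Result:
account | amount 
--------+--------
ACC-106 | 4805.73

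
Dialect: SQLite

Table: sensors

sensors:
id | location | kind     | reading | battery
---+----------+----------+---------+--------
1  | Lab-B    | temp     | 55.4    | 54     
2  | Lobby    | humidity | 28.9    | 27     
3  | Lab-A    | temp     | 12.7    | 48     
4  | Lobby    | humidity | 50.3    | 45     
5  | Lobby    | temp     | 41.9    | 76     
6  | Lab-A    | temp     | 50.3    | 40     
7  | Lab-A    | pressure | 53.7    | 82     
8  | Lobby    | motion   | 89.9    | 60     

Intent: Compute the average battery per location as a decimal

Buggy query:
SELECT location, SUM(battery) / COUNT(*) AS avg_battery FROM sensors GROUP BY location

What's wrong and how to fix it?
Bug: Both operands are integers, so '/' performs integer division and truncates

Fix: Multiply by 1.0 (or CAST to REAL) to force floating-point division

Corrected query:
SELECT location, SUM(battery) * 1.0 / COUNT(*) AS avg_battery FROM sensors GROUP BY location

Result:
location | avg_battery
---------+------------
Lab-A    | 56.666667  
Lab-B    | 54         
Lobby    | 52         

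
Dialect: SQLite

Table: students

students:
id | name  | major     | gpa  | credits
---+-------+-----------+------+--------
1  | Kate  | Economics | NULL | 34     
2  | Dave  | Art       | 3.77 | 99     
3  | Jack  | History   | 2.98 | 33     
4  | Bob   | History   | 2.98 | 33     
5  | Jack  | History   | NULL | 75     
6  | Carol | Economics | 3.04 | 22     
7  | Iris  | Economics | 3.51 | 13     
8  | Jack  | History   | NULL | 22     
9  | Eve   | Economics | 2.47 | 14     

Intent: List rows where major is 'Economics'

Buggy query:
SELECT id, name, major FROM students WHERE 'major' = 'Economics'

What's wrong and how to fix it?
Bug: 'major' in single quotes is a string literal, not the column; the comparison is literal-vs-literal and never true

Fix: Reference the column as major without single quotes

Corrected query:
SELECT id, name, major FROM students WHERE major = 'Economics'

Result:
id | name  | major    
---+-------+----------
1  | Kate  | Economics
6  | Carol | Economics
7  | Iris  | Economics
9  | Eve   | Economics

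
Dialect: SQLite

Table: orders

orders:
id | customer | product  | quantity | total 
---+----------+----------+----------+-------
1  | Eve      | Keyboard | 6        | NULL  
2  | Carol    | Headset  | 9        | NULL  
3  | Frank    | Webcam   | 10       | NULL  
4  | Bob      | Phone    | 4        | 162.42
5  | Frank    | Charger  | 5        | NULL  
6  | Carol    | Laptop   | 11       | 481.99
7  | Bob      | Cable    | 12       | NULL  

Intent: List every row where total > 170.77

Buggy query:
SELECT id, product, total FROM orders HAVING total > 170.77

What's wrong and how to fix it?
Bug: HAVING filters the output of aggregation, but this query has no GROUP BY and no aggregate functions, so SQLite rejects it (HAVING clause on a non-aggregate query); the condition here is per row

Fix: Replace HAVING with WHERE since the condition applies to individual rows

Corrected query:
SELECT id, product, total FROM orders WHERE total > 170.77

Result:
id | product | total 
---+---------+-------
6  | Laptop  | 481.99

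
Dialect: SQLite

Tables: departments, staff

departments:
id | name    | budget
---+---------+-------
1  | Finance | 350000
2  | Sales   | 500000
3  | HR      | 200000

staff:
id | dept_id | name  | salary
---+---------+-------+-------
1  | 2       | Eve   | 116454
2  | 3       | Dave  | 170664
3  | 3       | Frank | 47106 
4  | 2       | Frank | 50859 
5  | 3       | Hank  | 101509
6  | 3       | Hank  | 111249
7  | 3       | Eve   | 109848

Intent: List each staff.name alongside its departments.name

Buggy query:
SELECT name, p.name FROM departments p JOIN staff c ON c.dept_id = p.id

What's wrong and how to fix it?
Bug: 'name' exists in both joined tables, so the database can't tell which one is meant

Fix: Prefix ambiguous columns with the table alias

Corrected query:
SELECT c.name, p.name FROM departments p JOIN staff c ON c.dept_id = p.id

Result:
name  | name 
------+------
Eve   | Sales
Dave  | HR   
Frank | HR   
Frank | Sales
Hank  | HR   
Hank  | HR   
Eve   | HR   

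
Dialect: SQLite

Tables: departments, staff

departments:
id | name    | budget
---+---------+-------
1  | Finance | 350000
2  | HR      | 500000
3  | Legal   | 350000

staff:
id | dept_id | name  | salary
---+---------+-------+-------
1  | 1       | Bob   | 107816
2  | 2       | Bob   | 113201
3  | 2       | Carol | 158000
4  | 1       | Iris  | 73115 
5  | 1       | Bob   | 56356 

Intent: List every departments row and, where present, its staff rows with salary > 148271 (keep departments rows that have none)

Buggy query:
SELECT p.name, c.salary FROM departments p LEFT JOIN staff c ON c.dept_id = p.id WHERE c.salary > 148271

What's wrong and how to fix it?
Bug: A WHERE condition on the right-hand table after LEFT JOIN drops unmatched parents

Fix: Put 'c.salary > 148271' in the JOIN's ON clause instead of WHERE

Corrected query:
SELECT p.name, c.salary FROM departments p LEFT JOIN staff c ON c.dept_id = p.id AND c.salary > 148271

Result:
name    | salary
--------+-------
Finance | NULL  
HR      | 158000
Legal   | NULL  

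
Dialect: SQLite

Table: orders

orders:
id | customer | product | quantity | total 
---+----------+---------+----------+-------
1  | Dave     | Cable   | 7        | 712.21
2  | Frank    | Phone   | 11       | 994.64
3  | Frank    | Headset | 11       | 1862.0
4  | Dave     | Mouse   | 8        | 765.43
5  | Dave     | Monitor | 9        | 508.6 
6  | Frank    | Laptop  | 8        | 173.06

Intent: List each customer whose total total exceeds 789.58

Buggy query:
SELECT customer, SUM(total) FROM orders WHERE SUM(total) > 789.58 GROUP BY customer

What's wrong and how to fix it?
Bug: WHERE runs before GROUP BY, so aggregates aren't available there

Fix: Use HAVING (which filters groups after aggregation) instead of WHERE

Corrected query:
SELECT customer, SUM(total) FROM orders GROUP BY customer HAVING SUM(total) > 789.58

Result:
customer | SUM(total)
---------+-----------
Dave     | 1986.24   
Frank    | 3029.7    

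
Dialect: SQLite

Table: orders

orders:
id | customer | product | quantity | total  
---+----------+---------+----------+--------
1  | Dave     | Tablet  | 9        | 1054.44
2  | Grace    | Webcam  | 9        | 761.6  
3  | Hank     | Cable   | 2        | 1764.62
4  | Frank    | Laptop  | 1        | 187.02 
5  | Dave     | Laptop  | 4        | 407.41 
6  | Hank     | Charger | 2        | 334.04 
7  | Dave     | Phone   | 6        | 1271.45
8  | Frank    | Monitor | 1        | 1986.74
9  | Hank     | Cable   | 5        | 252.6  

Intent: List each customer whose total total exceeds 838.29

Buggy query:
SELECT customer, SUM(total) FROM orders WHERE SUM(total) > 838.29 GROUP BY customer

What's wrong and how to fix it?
Bug: SUM(total) is an aggregate, but WHERE filters rows before aggregation

Fix: Use HAVING (which filters groups after aggregation) instead of WHERE

Corrected query:
SELECT customer, SUM(total) FROM orders GROUP BY customer HAVING SUM(total) > 838.29

Result:
customer | SUM(total)
---------+-----------
Dave     | 2733.3    
Frank    | 2173.76   
Hank     | 2351.26   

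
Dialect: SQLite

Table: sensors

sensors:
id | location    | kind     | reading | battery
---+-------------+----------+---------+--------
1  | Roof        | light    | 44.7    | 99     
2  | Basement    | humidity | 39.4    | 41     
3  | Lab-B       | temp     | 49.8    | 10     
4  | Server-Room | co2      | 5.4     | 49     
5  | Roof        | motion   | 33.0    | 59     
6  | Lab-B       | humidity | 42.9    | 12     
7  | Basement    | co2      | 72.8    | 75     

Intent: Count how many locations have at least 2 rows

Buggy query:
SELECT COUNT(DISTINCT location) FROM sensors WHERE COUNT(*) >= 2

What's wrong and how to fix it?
Bug: COUNT(*) cannot appear in WHERE; the per-group count doesn't exist yet

Fix: Group first with HAVING COUNT(*) >= 2, then COUNT the resulting groups

Corrected query:
SELECT COUNT(*) FROM (SELECT location FROM sensors GROUP BY location HAVING COUNT(*) >= 2)

Result:
COUNT(*)
--------
3       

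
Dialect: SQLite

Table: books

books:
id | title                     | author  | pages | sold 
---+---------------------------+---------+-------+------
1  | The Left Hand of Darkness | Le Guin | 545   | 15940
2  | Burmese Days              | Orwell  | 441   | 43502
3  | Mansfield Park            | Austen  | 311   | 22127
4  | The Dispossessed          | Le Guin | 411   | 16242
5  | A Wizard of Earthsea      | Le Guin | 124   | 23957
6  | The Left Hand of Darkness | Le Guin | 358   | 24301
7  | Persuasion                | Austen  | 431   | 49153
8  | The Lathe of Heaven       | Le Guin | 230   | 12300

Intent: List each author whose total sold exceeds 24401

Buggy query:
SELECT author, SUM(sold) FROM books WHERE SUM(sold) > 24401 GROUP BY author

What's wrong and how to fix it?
Bug: WHERE runs before GROUP BY, so aggregates aren't available there

Fix: Use HAVING (which filters groups after aggregation) instead of WHERE

Corrected query:
SELECT author, SUM(sold) FROM books GROUP BY author HAVING SUM(sold) > 24401

Result:
author  | SUM(sold)
--------+----------
Austen  | 71280    
Le Guin | 92740    
Orwell  | 43502    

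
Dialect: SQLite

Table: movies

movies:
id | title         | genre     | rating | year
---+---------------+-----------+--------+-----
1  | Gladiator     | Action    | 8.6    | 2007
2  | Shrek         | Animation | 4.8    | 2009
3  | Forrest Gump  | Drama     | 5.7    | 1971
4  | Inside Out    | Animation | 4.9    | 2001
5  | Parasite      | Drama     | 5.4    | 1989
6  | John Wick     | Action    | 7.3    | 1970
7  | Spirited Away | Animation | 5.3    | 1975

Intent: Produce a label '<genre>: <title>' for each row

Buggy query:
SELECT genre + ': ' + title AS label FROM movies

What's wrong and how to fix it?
Bug: SQLite uses || for string concatenation; + coerces text to numbers (yielding 0)

Fix: Use the || operator for string concatenation

Corrected query:
SELECT genre || ': ' || title AS label FROM movies

Result:
label                   
------------------------
Action: Gladiator       
Animation: Shrek        
Drama: Forrest Gump     
Animation: Inside Out   
Drama: Parasite         
Action: John Wick       
Animation: Spirited Away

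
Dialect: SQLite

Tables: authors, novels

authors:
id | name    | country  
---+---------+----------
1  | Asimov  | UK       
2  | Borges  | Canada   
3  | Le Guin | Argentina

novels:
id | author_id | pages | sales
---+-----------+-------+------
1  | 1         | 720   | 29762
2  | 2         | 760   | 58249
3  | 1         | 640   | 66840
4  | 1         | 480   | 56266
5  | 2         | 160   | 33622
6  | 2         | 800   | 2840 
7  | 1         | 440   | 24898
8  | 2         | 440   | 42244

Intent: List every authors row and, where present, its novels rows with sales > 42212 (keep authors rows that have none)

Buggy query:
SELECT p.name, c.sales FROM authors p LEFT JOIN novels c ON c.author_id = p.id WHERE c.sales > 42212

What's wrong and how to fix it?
Bug: Filtering c.sales in WHERE discards the NULL rows produced by LEFT JOIN, turning it into an inner join

Fix: Put 'c.sales > 42212' in the JOIN's ON clause instead of WHERE

Corrected query:
SELECT p.name, c.sales FROM authors p LEFT JOIN novels c ON c.author_id = p.id AND c.sales > 42212

Result:
name    | sales
--------+------
Asimov  | 56266
Asimov  | 66840
Borges  | 42244
Borges  | 58249
Le Guin | NULL 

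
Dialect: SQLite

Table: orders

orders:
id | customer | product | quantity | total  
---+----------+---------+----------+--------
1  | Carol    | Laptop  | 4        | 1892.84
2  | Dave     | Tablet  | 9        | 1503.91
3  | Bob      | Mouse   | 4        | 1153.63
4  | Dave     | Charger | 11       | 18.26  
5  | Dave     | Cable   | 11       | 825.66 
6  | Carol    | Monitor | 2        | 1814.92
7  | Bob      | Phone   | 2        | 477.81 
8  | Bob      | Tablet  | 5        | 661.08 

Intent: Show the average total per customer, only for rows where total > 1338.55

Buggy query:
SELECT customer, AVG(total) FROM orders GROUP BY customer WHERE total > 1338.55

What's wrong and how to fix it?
Bug: WHERE cannot follow GROUP BY

Fix: Place WHERE between FROM and GROUP BY

Corrected query:
SELECT customer, AVG(total) FROM orders WHERE total > 1338.55 GROUP BY customer

Result:
customer | AVG(total)
---------+-----------
Carol    | 1853.88   
Dave     | 1503.91   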